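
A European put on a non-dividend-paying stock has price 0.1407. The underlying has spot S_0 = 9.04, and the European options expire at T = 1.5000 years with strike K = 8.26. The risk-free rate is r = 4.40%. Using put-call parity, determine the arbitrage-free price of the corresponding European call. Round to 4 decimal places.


Put-call parity: C - P = S_0 * exp(-qT) - K * exp(-rT).
S_0 * exp(-qT) = 9.0400 * 1.00000000 = 9.04000000
K * exp(-rT) = 8.2600 * 0.93613086 = 7.73244094
C = P + S*exp(-qT) - K*exp(-rT)
C = 0.1407 + 9.04000000 - 7.73244094 = 1.4483

Answer: Call price = 1.4483


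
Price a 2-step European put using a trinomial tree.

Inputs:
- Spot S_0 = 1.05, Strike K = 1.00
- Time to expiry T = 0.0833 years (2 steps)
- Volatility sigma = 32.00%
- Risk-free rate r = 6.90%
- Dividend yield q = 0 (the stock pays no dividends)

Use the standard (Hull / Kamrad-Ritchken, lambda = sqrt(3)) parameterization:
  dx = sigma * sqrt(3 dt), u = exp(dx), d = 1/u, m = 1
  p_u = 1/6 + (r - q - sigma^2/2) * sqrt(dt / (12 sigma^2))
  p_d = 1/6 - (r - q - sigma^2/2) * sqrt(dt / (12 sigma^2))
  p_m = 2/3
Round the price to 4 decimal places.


Answer: Price = V(0,0) = 0.0178

Derivation:
dt = T/N = 0.041650; dx = sigma*sqrt(3*dt) = 0.113114
u = exp(dx) = 1.119760; d = 1/u = 0.893048
p_u = 0.169944, p_m = 0.666667, p_d = 0.163390
Discount per step: exp(-r*dt) = 0.997130
Stock lattice S(k, j) with j the centered position index:
  k=0: S(0,+0) = 1.0500
  k=1: S(1,-1) = 0.9377; S(1,+0) = 1.0500; S(1,+1) = 1.1757
  k=2: S(2,-2) = 0.8374; S(2,-1) = 0.9377; S(2,+0) = 1.0500; S(2,+1) = 1.1757; S(2,+2) = 1.3166
Terminal payoffs V(N, j) = max(K - S_T, 0):
  V(2,-2) = 0.162588; V(2,-1) = 0.062299; V(2,+0) = 0.000000; V(2,+1) = 0.000000; V(2,+2) = 0.000000
Backward induction: V(k, j) = exp(-r*dt) * [p_u * V(k+1, j+1) + p_m * V(k+1, j) + p_d * V(k+1, j-1)]
  V(1,-1) = exp(-r*dt) * [p_u*0.000000 + p_m*0.062299 + p_d*0.162588] = 0.067902
  V(1,+0) = exp(-r*dt) * [p_u*0.000000 + p_m*0.000000 + p_d*0.062299] = 0.010150
  V(1,+1) = exp(-r*dt) * [p_u*0.000000 + p_m*0.000000 + p_d*0.000000] = 0.000000
  V(0,+0) = exp(-r*dt) * [p_u*0.000000 + p_m*0.010150 + p_d*0.067902] = 0.017810


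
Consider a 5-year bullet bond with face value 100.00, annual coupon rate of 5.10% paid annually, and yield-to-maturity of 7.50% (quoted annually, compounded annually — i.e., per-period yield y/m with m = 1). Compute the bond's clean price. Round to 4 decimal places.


Answer: Price = 90.2899

Derivation:
Coupon per period c = face * coupon_rate / m = 5.100000
Periods per year m = 1; per-period yield y/m = 0.075000
Number of cashflows N = 5
Cashflows (t years, CF_t, discount factor 1/(1+y/m)^(m*t), PV):
  t = 1.0000: CF_t = 5.100000, DF = 0.930233, PV = 4.744186
  t = 2.0000: CF_t = 5.100000, DF = 0.865333, PV = 4.413196
  t = 3.0000: CF_t = 5.100000, DF = 0.804961, PV = 4.105299
  t = 4.0000: CF_t = 5.100000, DF = 0.748801, PV = 3.818883
  t = 5.0000: CF_t = 105.100000, DF = 0.696559, PV = 73.208312
Price P = sum_t PV_t = 90.289876


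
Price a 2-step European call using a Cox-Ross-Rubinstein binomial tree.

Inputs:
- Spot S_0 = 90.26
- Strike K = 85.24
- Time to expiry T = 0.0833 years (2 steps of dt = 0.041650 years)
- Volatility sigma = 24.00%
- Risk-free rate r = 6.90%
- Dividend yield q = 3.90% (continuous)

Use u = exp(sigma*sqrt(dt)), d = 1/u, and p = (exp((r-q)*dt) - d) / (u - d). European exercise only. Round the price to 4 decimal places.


Answer: Price = V(0,0) = 6.0598

Derivation:
dt = T/N = 0.041650
u = exp(sigma*sqrt(dt)) = 1.050199; d = 1/u = 0.952200
p = (exp((r-q)*dt) - d) / (u - d) = 0.500516
Discount per step: exp(-r*dt) = 0.997130
Stock lattice S(k, i) with i counting down-moves:
  k=0: S(0,0) = 90.2600
  k=1: S(1,0) = 94.7910; S(1,1) = 85.9456
  k=2: S(2,0) = 99.5494; S(2,1) = 90.2600; S(2,2) = 81.8374
Terminal payoffs V(N, i) = max(S_T - K, 0):
  V(2,0) = 14.309438; V(2,1) = 5.020000; V(2,2) = 0.000000
Backward induction: V(k, i) = exp(-r*dt) * [p * V(k+1, i) + (1-p) * V(k+1, i+1)].
  V(1,0) = exp(-r*dt) * [p*14.309438 + (1-p)*5.020000] = 9.641759
  V(1,1) = exp(-r*dt) * [p*5.020000 + (1-p)*0.000000] = 2.505378
  V(0,0) = exp(-r*dt) * [p*9.641759 + (1-p)*2.505378] = 6.059807


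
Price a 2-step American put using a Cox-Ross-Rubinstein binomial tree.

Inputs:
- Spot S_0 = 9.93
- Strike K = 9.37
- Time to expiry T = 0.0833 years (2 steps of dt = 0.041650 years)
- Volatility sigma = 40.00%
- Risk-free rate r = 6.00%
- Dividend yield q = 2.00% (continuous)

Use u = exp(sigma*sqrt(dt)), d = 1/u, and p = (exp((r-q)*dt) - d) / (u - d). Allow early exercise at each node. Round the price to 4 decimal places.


dt = T/N = 0.041650
u = exp(sigma*sqrt(dt)) = 1.085058; d = 1/u = 0.921610
p = (exp((r-q)*dt) - d) / (u - d) = 0.489804
Discount per step: exp(-r*dt) = 0.997504
Stock lattice S(k, i) with i counting down-moves:
  k=0: S(0,0) = 9.9300
  k=1: S(1,0) = 10.7746; S(1,1) = 9.1516
  k=2: S(2,0) = 11.6911; S(2,1) = 9.9300; S(2,2) = 8.4342
Terminal payoffs V(N, i) = max(K - S_T, 0):
  V(2,0) = 0.000000; V(2,1) = 0.000000; V(2,2) = 0.935809
Backward induction: V(k, i) = exp(-r*dt) * [p * V(k+1, i) + (1-p) * V(k+1, i+1)]; then take max(V_cont, immediate exercise) for American.
  V(1,0) = exp(-r*dt) * [p*0.000000 + (1-p)*0.000000] = 0.000000; exercise = 0.000000; V(1,0) = max -> 0.000000
  V(1,1) = exp(-r*dt) * [p*0.000000 + (1-p)*0.935809] = 0.476254; exercise = 0.218414; V(1,1) = max -> 0.476254
  V(0,0) = exp(-r*dt) * [p*0.000000 + (1-p)*0.476254] = 0.242376; exercise = 0.000000; V(0,0) = max -> 0.242376

Answer: Price = V(0,0) = 0.2424


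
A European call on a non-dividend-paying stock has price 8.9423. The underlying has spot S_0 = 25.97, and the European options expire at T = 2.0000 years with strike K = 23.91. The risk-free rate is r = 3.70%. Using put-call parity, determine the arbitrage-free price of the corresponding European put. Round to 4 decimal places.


Answer: Put price = 5.1768

Derivation:
Put-call parity: C - P = S_0 * exp(-qT) - K * exp(-rT).
S_0 * exp(-qT) = 25.9700 * 1.00000000 = 25.97000000
K * exp(-rT) = 23.9100 * 0.92867169 = 22.20454020
P = C - S*exp(-qT) + K*exp(-rT)
P = 8.9423 - 25.97000000 + 22.20454020 = 5.1768


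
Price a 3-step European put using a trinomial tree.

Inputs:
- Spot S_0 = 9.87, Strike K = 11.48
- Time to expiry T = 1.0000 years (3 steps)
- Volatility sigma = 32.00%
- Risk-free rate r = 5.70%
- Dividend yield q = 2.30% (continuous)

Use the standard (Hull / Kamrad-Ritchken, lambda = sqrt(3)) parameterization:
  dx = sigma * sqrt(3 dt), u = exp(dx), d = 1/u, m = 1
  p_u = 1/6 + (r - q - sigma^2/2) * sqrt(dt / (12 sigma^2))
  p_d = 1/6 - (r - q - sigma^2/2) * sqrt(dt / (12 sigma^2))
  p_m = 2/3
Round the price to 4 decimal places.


dt = T/N = 0.333333; dx = sigma*sqrt(3*dt) = 0.320000
u = exp(dx) = 1.377128; d = 1/u = 0.726149
p_u = 0.157708, p_m = 0.666667, p_d = 0.175625
Discount per step: exp(-r*dt) = 0.981179
Stock lattice S(k, j) with j the centered position index:
  k=0: S(0,+0) = 9.8700
  k=1: S(1,-1) = 7.1671; S(1,+0) = 9.8700; S(1,+1) = 13.5923
  k=2: S(2,-2) = 5.2044; S(2,-1) = 7.1671; S(2,+0) = 9.8700; S(2,+1) = 13.5923; S(2,+2) = 18.7183
  k=3: S(3,-3) = 3.7792; S(3,-2) = 5.2044; S(3,-1) = 7.1671; S(3,+0) = 9.8700; S(3,+1) = 13.5923; S(3,+2) = 18.7183; S(3,+3) = 25.7774
Terminal payoffs V(N, j) = max(K - S_T, 0):
  V(3,-3) = 7.700847; V(3,-2) = 6.275624; V(3,-1) = 4.312909; V(3,+0) = 1.610000; V(3,+1) = 0.000000; V(3,+2) = 0.000000; V(3,+3) = 0.000000
Backward induction: V(k, j) = exp(-r*dt) * [p_u * V(k+1, j+1) + p_m * V(k+1, j) + p_d * V(k+1, j-1)]
  V(2,-2) = exp(-r*dt) * [p_u*4.312909 + p_m*6.275624 + p_d*7.700847] = 6.099396
  V(2,-1) = exp(-r*dt) * [p_u*1.610000 + p_m*4.312909 + p_d*6.275624] = 4.151703
  V(2,+0) = exp(-r*dt) * [p_u*0.000000 + p_m*1.610000 + p_d*4.312909] = 1.796331
  V(2,+1) = exp(-r*dt) * [p_u*0.000000 + p_m*0.000000 + p_d*1.610000] = 0.277435
  V(2,+2) = exp(-r*dt) * [p_u*0.000000 + p_m*0.000000 + p_d*0.000000] = 0.000000
  V(1,-1) = exp(-r*dt) * [p_u*1.796331 + p_m*4.151703 + p_d*6.099396] = 4.044720
  V(1,+0) = exp(-r*dt) * [p_u*0.277435 + p_m*1.796331 + p_d*4.151703] = 1.933366
  V(1,+1) = exp(-r*dt) * [p_u*0.000000 + p_m*0.277435 + p_d*1.796331] = 0.491019
  V(0,+0) = exp(-r*dt) * [p_u*0.491019 + p_m*1.933366 + p_d*4.044720] = 2.037617

Answer: Price = V(0,0) = 2.0376


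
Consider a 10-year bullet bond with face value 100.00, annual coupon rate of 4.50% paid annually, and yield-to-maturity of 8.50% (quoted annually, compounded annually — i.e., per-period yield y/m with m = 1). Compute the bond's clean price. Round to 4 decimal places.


Coupon per period c = face * coupon_rate / m = 4.500000
Periods per year m = 1; per-period yield y/m = 0.085000
Number of cashflows N = 10
Cashflows (t years, CF_t, discount factor 1/(1+y/m)^(m*t), PV):
  t = 1.0000: CF_t = 4.500000, DF = 0.921659, PV = 4.147465
  t = 2.0000: CF_t = 4.500000, DF = 0.849455, PV = 3.822549
  t = 3.0000: CF_t = 4.500000, DF = 0.782908, PV = 3.523086
  t = 4.0000: CF_t = 4.500000, DF = 0.721574, PV = 3.247084
  t = 5.0000: CF_t = 4.500000, DF = 0.665045, PV = 2.992704
  t = 6.0000: CF_t = 4.500000, DF = 0.612945, PV = 2.758253
  t = 7.0000: CF_t = 4.500000, DF = 0.564926, PV = 2.542169
  t = 8.0000: CF_t = 4.500000, DF = 0.520669, PV = 2.343013
  t = 9.0000: CF_t = 4.500000, DF = 0.479880, PV = 2.159459
  t = 10.0000: CF_t = 104.500000, DF = 0.442285, PV = 46.218826
Price P = sum_t PV_t = 73.754608

Answer: Price = 73.7546


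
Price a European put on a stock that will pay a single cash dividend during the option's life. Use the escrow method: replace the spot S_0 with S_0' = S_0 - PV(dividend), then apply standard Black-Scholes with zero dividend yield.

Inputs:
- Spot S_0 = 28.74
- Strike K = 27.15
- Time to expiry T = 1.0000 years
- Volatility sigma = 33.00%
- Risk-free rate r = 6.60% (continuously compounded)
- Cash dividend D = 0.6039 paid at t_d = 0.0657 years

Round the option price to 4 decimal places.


PV(D) = D * exp(-r * t_d) = 0.6039 * 0.99567319 = 0.60128704
S_0' = S_0 - PV(D) = 28.7400 - 0.60128704 = 28.13871296
d1 = (ln(S_0'/K) + (r + sigma^2/2)*T) / (sigma*sqrt(T)) = 0.47339172
d2 = d1 - sigma*sqrt(T) = 0.14339172
exp(-rT) = 0.93613086
N(-d1) = 0.31796687; N(-d2) = 0.44299041
P = K * exp(-rT) * N(-d2) - S_0' * N(-d1) = 27.1500 * 0.93613086 * 0.44299041 - 28.13871296 * 0.31796687 = 2.3118

Answer: Price = 2.3118


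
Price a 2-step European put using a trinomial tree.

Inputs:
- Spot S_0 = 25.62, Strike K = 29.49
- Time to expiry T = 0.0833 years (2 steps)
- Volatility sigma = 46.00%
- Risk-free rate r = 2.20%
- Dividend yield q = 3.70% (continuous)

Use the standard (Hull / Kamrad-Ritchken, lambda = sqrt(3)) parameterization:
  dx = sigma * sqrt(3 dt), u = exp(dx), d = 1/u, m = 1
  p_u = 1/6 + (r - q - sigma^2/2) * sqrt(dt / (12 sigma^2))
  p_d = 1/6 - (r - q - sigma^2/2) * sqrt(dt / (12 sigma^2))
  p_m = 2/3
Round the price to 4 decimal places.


dt = T/N = 0.041650; dx = sigma*sqrt(3*dt) = 0.162602
u = exp(dx) = 1.176568; d = 1/u = 0.849929
p_u = 0.151195, p_m = 0.666667, p_d = 0.182138
Discount per step: exp(-r*dt) = 0.999084
Stock lattice S(k, j) with j the centered position index:
  k=0: S(0,+0) = 25.6200
  k=1: S(1,-1) = 21.7752; S(1,+0) = 25.6200; S(1,+1) = 30.1437
  k=2: S(2,-2) = 18.5074; S(2,-1) = 21.7752; S(2,+0) = 25.6200; S(2,+1) = 30.1437; S(2,+2) = 35.4661
Terminal payoffs V(N, j) = max(K - S_T, 0):
  V(2,-2) = 10.982626; V(2,-1) = 7.714810; V(2,+0) = 3.870000; V(2,+1) = 0.000000; V(2,+2) = 0.000000
Backward induction: V(k, j) = exp(-r*dt) * [p_u * V(k+1, j+1) + p_m * V(k+1, j) + p_d * V(k+1, j-1)]
  V(1,-1) = exp(-r*dt) * [p_u*3.870000 + p_m*7.714810 + p_d*10.982626] = 7.721607
  V(1,+0) = exp(-r*dt) * [p_u*0.000000 + p_m*3.870000 + p_d*7.714810] = 3.981510
  V(1,+1) = exp(-r*dt) * [p_u*0.000000 + p_m*0.000000 + p_d*3.870000] = 0.704228
  V(0,+0) = exp(-r*dt) * [p_u*0.704228 + p_m*3.981510 + p_d*7.721607] = 4.163397

Answer: Price = V(0,0) = 4.1634


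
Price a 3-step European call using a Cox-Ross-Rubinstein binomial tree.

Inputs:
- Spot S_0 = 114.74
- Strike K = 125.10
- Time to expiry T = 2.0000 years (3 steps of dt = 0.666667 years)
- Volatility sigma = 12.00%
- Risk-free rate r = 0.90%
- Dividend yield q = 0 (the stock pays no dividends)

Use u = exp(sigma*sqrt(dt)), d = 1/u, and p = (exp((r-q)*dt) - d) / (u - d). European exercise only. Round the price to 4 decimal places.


dt = T/N = 0.666667
u = exp(sigma*sqrt(dt)) = 1.102940; d = 1/u = 0.906667
p = (exp((r-q)*dt) - d) / (u - d) = 0.506186
Discount per step: exp(-r*dt) = 0.994018
Stock lattice S(k, i) with i counting down-moves:
  k=0: S(0,0) = 114.7400
  k=1: S(1,0) = 126.5514; S(1,1) = 104.0310
  k=2: S(2,0) = 139.5786; S(2,1) = 114.7400; S(2,2) = 94.3215
  k=3: S(3,0) = 153.9469; S(3,1) = 126.5514; S(3,2) = 104.0310; S(3,3) = 85.5183
Terminal payoffs V(N, i) = max(S_T - K, 0):
  V(3,0) = 28.846859; V(3,1) = 1.451367; V(3,2) = 0.000000; V(3,3) = 0.000000
Backward induction: V(k, i) = exp(-r*dt) * [p * V(k+1, i) + (1-p) * V(k+1, i+1)].
  V(2,0) = exp(-r*dt) * [p*28.846859 + (1-p)*1.451367] = 15.226952
  V(2,1) = exp(-r*dt) * [p*1.451367 + (1-p)*0.000000] = 0.730267
  V(2,2) = exp(-r*dt) * [p*0.000000 + (1-p)*0.000000] = 0.000000
  V(1,0) = exp(-r*dt) * [p*15.226952 + (1-p)*0.730267] = 8.020025
  V(1,1) = exp(-r*dt) * [p*0.730267 + (1-p)*0.000000] = 0.367440
  V(0,0) = exp(-r*dt) * [p*8.020025 + (1-p)*0.367440] = 4.215703

Answer: Price = V(0,0) = 4.2157


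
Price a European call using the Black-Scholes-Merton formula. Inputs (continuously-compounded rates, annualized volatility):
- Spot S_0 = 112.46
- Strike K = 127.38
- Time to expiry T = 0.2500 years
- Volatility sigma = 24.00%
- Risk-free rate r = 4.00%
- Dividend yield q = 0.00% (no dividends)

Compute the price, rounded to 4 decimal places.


Answer: Price = 1.2952

Derivation:
d1 = (ln(S/K) + (r - q + 0.5*sigma^2) * T) / (sigma * sqrt(T)) = -0.89480952
d2 = d1 - sigma * sqrt(T) = -1.01480952
exp(-rT) = 0.99004983; exp(-qT) = 1.00000000
C = S_0 * exp(-qT) * N(d1) - K * exp(-rT) * N(d2)
N(d1) = 0.18544446; N(d2) = 0.15509832
C = 112.4600 * 1.00000000 * 0.18544446 - 127.3800 * 0.99004983 * 0.15509832 = 1.2952


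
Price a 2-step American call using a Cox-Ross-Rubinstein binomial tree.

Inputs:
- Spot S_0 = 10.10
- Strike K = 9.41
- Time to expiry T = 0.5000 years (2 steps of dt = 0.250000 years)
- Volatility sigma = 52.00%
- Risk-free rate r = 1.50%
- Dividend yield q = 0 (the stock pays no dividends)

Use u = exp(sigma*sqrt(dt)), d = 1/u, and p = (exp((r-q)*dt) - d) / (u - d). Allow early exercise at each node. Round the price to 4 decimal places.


dt = T/N = 0.250000
u = exp(sigma*sqrt(dt)) = 1.296930; d = 1/u = 0.771052
p = (exp((r-q)*dt) - d) / (u - d) = 0.442508
Discount per step: exp(-r*dt) = 0.996257
Stock lattice S(k, i) with i counting down-moves:
  k=0: S(0,0) = 10.1000
  k=1: S(1,0) = 13.0990; S(1,1) = 7.7876
  k=2: S(2,0) = 16.9885; S(2,1) = 10.1000; S(2,2) = 6.0047
Terminal payoffs V(N, i) = max(S_T - K, 0):
  V(2,0) = 7.578479; V(2,1) = 0.690000; V(2,2) = 0.000000
Backward induction: V(k, i) = exp(-r*dt) * [p * V(k+1, i) + (1-p) * V(k+1, i+1)]; then take max(V_cont, immediate exercise) for American.
  V(1,0) = exp(-r*dt) * [p*7.578479 + (1-p)*0.690000] = 3.724215; exercise = 3.688994; V(1,0) = max -> 3.724215
  V(1,1) = exp(-r*dt) * [p*0.690000 + (1-p)*0.000000] = 0.304188; exercise = 0.000000; V(1,1) = max -> 0.304188
  V(0,0) = exp(-r*dt) * [p*3.724215 + (1-p)*0.304188] = 1.810774; exercise = 0.690000; V(0,0) = max -> 1.810774

Answer: Price = V(0,0) = 1.8108


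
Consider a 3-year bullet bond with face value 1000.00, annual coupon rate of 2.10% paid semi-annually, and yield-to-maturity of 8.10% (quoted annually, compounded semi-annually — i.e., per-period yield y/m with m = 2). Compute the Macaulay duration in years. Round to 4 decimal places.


Coupon per period c = face * coupon_rate / m = 10.500000
Periods per year m = 2; per-period yield y/m = 0.040500
Number of cashflows N = 6
Cashflows (t years, CF_t, discount factor 1/(1+y/m)^(m*t), PV):
  t = 0.5000: CF_t = 10.500000, DF = 0.961076, PV = 10.091302
  t = 1.0000: CF_t = 10.500000, DF = 0.923668, PV = 9.698513
  t = 1.5000: CF_t = 10.500000, DF = 0.887715, PV = 9.321012
  t = 2.0000: CF_t = 10.500000, DF = 0.853162, PV = 8.958204
  t = 2.5000: CF_t = 10.500000, DF = 0.819954, PV = 8.609519
  t = 3.0000: CF_t = 1010.500000, DF = 0.788039, PV = 796.313009
Price P = sum_t PV_t = 842.991558
Macaulay numerator sum_t t * PV_t:
  t * PV_t at t = 0.5000: 5.045651
  t * PV_t at t = 1.0000: 9.698513
  t * PV_t at t = 1.5000: 13.981517
  t * PV_t at t = 2.0000: 17.916409
  t * PV_t at t = 2.5000: 21.523797
  t * PV_t at t = 3.0000: 2388.939027
Macaulay duration D = (sum_t t * PV_t) / P = 2457.104913 / 842.991558 = 2.914744

Answer: Macaulay duration = 2.9147 years


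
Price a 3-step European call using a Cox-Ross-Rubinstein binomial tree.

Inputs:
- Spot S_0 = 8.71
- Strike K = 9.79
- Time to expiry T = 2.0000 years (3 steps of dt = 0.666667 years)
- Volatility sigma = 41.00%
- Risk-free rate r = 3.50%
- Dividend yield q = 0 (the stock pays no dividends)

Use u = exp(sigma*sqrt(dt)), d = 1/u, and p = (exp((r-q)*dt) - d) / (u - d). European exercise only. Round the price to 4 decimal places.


Answer: Price = V(0,0) = 1.9477

Derivation:
dt = T/N = 0.666667
u = exp(sigma*sqrt(dt)) = 1.397610; d = 1/u = 0.715507
p = (exp((r-q)*dt) - d) / (u - d) = 0.451692
Discount per step: exp(-r*dt) = 0.976937
Stock lattice S(k, i) with i counting down-moves:
  k=0: S(0,0) = 8.7100
  k=1: S(1,0) = 12.1732; S(1,1) = 6.2321
  k=2: S(2,0) = 17.0134; S(2,1) = 8.7100; S(2,2) = 4.4591
  k=3: S(3,0) = 23.7780; S(3,1) = 12.1732; S(3,2) = 6.2321; S(3,3) = 3.1905
Terminal payoffs V(N, i) = max(S_T - K, 0):
  V(3,0) = 13.988043; V(3,1) = 2.383183; V(3,2) = 0.000000; V(3,3) = 0.000000
Backward induction: V(k, i) = exp(-r*dt) * [p * V(k+1, i) + (1-p) * V(k+1, i+1)].
  V(2,0) = exp(-r*dt) * [p*13.988043 + (1-p)*2.383183] = 7.449150
  V(2,1) = exp(-r*dt) * [p*2.383183 + (1-p)*0.000000] = 1.051638
  V(2,2) = exp(-r*dt) * [p*0.000000 + (1-p)*0.000000] = 0.000000
  V(1,0) = exp(-r*dt) * [p*7.449150 + (1-p)*1.051638] = 3.850444
  V(1,1) = exp(-r*dt) * [p*1.051638 + (1-p)*0.000000] = 0.464061
  V(0,0) = exp(-r*dt) * [p*3.850444 + (1-p)*0.464061] = 1.947684


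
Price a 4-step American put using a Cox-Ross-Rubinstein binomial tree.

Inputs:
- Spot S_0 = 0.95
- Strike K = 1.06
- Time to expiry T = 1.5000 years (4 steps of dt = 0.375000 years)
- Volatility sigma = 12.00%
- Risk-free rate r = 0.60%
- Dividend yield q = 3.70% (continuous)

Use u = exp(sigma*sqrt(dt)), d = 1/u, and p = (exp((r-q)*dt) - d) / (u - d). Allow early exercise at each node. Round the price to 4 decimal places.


dt = T/N = 0.375000
u = exp(sigma*sqrt(dt)) = 1.076252; d = 1/u = 0.929150
p = (exp((r-q)*dt) - d) / (u - d) = 0.403068
Discount per step: exp(-r*dt) = 0.997753
Stock lattice S(k, i) with i counting down-moves:
  k=0: S(0,0) = 0.9500
  k=1: S(1,0) = 1.0224; S(1,1) = 0.8827
  k=2: S(2,0) = 1.1004; S(2,1) = 0.9500; S(2,2) = 0.8202
  k=3: S(3,0) = 1.1843; S(3,1) = 1.0224; S(3,2) = 0.8827; S(3,3) = 0.7620
  k=4: S(4,0) = 1.2746; S(4,1) = 1.1004; S(4,2) = 0.9500; S(4,3) = 0.8202; S(4,4) = 0.7081
Terminal payoffs V(N, i) = max(K - S_T, 0):
  V(4,0) = 0.000000; V(4,1) = 0.000000; V(4,2) = 0.110000; V(4,3) = 0.239846; V(4,4) = 0.351944
Backward induction: V(k, i) = exp(-r*dt) * [p * V(k+1, i) + (1-p) * V(k+1, i+1)]; then take max(V_cont, immediate exercise) for American.
  V(3,0) = exp(-r*dt) * [p*0.000000 + (1-p)*0.000000] = 0.000000; exercise = 0.000000; V(3,0) = max -> 0.000000
  V(3,1) = exp(-r*dt) * [p*0.000000 + (1-p)*0.110000] = 0.065515; exercise = 0.037561; V(3,1) = max -> 0.065515
  V(3,2) = exp(-r*dt) * [p*0.110000 + (1-p)*0.239846] = 0.187088; exercise = 0.177307; V(3,2) = max -> 0.187088
  V(3,3) = exp(-r*dt) * [p*0.239846 + (1-p)*0.351944] = 0.306071; exercise = 0.297953; V(3,3) = max -> 0.306071
  V(2,0) = exp(-r*dt) * [p*0.000000 + (1-p)*0.065515] = 0.039020; exercise = 0.000000; V(2,0) = max -> 0.039020
  V(2,1) = exp(-r*dt) * [p*0.065515 + (1-p)*0.187088] = 0.137775; exercise = 0.110000; V(2,1) = max -> 0.137775
  V(2,2) = exp(-r*dt) * [p*0.187088 + (1-p)*0.306071] = 0.257533; exercise = 0.239846; V(2,2) = max -> 0.257533
  V(1,0) = exp(-r*dt) * [p*0.039020 + (1-p)*0.137775] = 0.097750; exercise = 0.037561; V(1,0) = max -> 0.097750
  V(1,1) = exp(-r*dt) * [p*0.137775 + (1-p)*0.257533] = 0.208792; exercise = 0.177307; V(1,1) = max -> 0.208792
  V(0,0) = exp(-r*dt) * [p*0.097750 + (1-p)*0.208792] = 0.163666; exercise = 0.110000; V(0,0) = max -> 0.163666

Answer: Price = V(0,0) = 0.1637


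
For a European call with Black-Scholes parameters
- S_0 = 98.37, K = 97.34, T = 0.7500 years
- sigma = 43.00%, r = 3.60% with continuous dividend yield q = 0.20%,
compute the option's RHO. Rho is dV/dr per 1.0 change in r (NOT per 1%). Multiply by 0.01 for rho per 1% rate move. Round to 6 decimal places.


d1 = 0.2829375488; d2 = -0.0894533748
phi(d1) = 0.3832892467; exp(-qT) = 0.9985011244; exp(-rT) = 0.9733612415
N(d2) = 0.4643608032
Rho = K*T*exp(-rT)*N(d2) = 97.3400 * 0.7500 * 0.9733612415 * 0.4643608032 = 32.997589

Answer: Rho = 32.997589


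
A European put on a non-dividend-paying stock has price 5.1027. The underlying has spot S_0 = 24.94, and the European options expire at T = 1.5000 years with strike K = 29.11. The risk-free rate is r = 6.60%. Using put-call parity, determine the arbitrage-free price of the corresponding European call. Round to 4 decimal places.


Put-call parity: C - P = S_0 * exp(-qT) - K * exp(-rT).
S_0 * exp(-qT) = 24.9400 * 1.00000000 = 24.94000000
K * exp(-rT) = 29.1100 * 0.90574271 = 26.36617023
C = P + S*exp(-qT) - K*exp(-rT)
C = 5.1027 + 24.94000000 - 26.36617023 = 3.6765

Answer: Call price = 3.6765


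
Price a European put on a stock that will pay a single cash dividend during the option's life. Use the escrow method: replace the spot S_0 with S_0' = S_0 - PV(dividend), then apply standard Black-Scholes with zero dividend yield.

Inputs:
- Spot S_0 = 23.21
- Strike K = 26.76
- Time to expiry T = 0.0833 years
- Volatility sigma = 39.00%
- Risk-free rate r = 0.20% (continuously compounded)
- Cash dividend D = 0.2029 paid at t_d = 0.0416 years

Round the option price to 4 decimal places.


Answer: Price = 3.8648

Derivation:
PV(D) = D * exp(-r * t_d) = 0.2029 * 0.99991680 = 0.20288312
S_0' = S_0 - PV(D) = 23.2100 - 0.20288312 = 23.00711688
d1 = (ln(S_0'/K) + (r + sigma^2/2)*T) / (sigma*sqrt(T)) = -1.28466654
d2 = d1 - sigma*sqrt(T) = -1.39722733
exp(-rT) = 0.99983341
N(-d1) = 0.90054558; N(-d2) = 0.91882739
P = K * exp(-rT) * N(-d2) - S_0' * N(-d1) = 26.7600 * 0.99983341 * 0.91882739 - 23.00711688 * 0.90054558 = 3.8648


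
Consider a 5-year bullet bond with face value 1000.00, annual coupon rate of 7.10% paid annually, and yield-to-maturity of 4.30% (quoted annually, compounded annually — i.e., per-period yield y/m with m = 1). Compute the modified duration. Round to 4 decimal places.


Coupon per period c = face * coupon_rate / m = 71.000000
Periods per year m = 1; per-period yield y/m = 0.043000
Number of cashflows N = 5
Cashflows (t years, CF_t, discount factor 1/(1+y/m)^(m*t), PV):
  t = 1.0000: CF_t = 71.000000, DF = 0.958773, PV = 68.072867
  t = 2.0000: CF_t = 71.000000, DF = 0.919245, PV = 65.266411
  t = 3.0000: CF_t = 71.000000, DF = 0.881347, PV = 62.575658
  t = 4.0000: CF_t = 71.000000, DF = 0.845012, PV = 59.995837
  t = 5.0000: CF_t = 1071.000000, DF = 0.810174, PV = 867.696666
Price P = sum_t PV_t = 1123.607438
First compute Macaulay numerator sum_t t * PV_t:
  t * PV_t at t = 1.0000: 68.072867
  t * PV_t at t = 2.0000: 130.532822
  t * PV_t at t = 3.0000: 187.726973
  t * PV_t at t = 4.0000: 239.983347
  t * PV_t at t = 5.0000: 4338.483330
Macaulay duration D = 4964.799339 / 1123.607438 = 4.418624
Modified duration = D / (1 + y/m) = 4.418624 / (1 + 0.043000) = 4.236457

Answer: Modified duration = 4.2365


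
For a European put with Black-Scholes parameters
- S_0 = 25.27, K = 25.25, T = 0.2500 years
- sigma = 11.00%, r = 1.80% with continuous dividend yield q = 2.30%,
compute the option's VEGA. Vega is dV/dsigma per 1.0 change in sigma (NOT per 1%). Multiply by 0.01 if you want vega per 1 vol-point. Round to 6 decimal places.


Answer: Vega = 5.010815

Derivation:
d1 = 0.0191684669; d2 = -0.0358315331
phi(d1) = 0.3988689954; exp(-qT) = 0.9942664996; exp(-rT) = 0.9955101098
Vega = S * exp(-qT) * phi(d1) * sqrt(T) = 25.2700 * 0.9942664996 * 0.3988689954 * 0.5000000000 = 5.010815


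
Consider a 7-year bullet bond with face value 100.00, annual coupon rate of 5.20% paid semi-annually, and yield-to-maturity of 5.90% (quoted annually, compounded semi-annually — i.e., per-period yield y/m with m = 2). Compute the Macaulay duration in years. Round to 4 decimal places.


Answer: Macaulay duration = 5.9304 years

Derivation:
Coupon per period c = face * coupon_rate / m = 2.600000
Periods per year m = 2; per-period yield y/m = 0.029500
Number of cashflows N = 14
Cashflows (t years, CF_t, discount factor 1/(1+y/m)^(m*t), PV):
  t = 0.5000: CF_t = 2.600000, DF = 0.971345, PV = 2.525498
  t = 1.0000: CF_t = 2.600000, DF = 0.943512, PV = 2.453130
  t = 1.5000: CF_t = 2.600000, DF = 0.916476, PV = 2.382837
  t = 2.0000: CF_t = 2.600000, DF = 0.890214, PV = 2.314557
  t = 2.5000: CF_t = 2.600000, DF = 0.864706, PV = 2.248234
  t = 3.0000: CF_t = 2.600000, DF = 0.839928, PV = 2.183812
  t = 3.5000: CF_t = 2.600000, DF = 0.815860, PV = 2.121236
  t = 4.0000: CF_t = 2.600000, DF = 0.792482, PV = 2.060452
  t = 4.5000: CF_t = 2.600000, DF = 0.769773, PV = 2.001411
  t = 5.0000: CF_t = 2.600000, DF = 0.747716, PV = 1.944061
  t = 5.5000: CF_t = 2.600000, DF = 0.726290, PV = 1.888354
  t = 6.0000: CF_t = 2.600000, DF = 0.705479, PV = 1.834244
  t = 6.5000: CF_t = 2.600000, DF = 0.685263, PV = 1.781684
  t = 7.0000: CF_t = 102.600000, DF = 0.665627, PV = 68.293355
Price P = sum_t PV_t = 96.032866
Macaulay numerator sum_t t * PV_t:
  t * PV_t at t = 0.5000: 1.262749
  t * PV_t at t = 1.0000: 2.453130
  t * PV_t at t = 1.5000: 3.574255
  t * PV_t at t = 2.0000: 4.629115
  t * PV_t at t = 2.5000: 5.620586
  t * PV_t at t = 3.0000: 6.551436
  t * PV_t at t = 3.5000: 7.424324
  t * PV_t at t = 4.0000: 8.241809
  t * PV_t at t = 4.5000: 9.006348
  t * PV_t at t = 5.0000: 9.720304
  t * PV_t at t = 5.5000: 10.385949
  t * PV_t at t = 6.0000: 11.005465
  t * PV_t at t = 6.5000: 11.580949
  t * PV_t at t = 7.0000: 478.053484
Macaulay duration D = (sum_t t * PV_t) / P = 569.509902 / 96.032866 = 5.930365


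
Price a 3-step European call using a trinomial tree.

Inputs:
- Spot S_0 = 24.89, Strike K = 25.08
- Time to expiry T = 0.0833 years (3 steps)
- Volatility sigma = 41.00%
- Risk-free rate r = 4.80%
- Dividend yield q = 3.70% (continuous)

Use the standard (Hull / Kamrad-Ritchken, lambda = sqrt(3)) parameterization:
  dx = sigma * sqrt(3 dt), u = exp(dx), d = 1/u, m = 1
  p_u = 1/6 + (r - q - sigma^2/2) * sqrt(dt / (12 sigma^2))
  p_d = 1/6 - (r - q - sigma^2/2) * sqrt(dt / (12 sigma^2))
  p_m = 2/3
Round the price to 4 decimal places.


Answer: Price = V(0,0) = 1.0174

Derivation:
dt = T/N = 0.027767; dx = sigma*sqrt(3*dt) = 0.118333
u = exp(dx) = 1.125619; d = 1/u = 0.888400
p_u = 0.158096, p_m = 0.666667, p_d = 0.175237
Discount per step: exp(-r*dt) = 0.998668
Stock lattice S(k, j) with j the centered position index:
  k=0: S(0,+0) = 24.8900
  k=1: S(1,-1) = 22.1123; S(1,+0) = 24.8900; S(1,+1) = 28.0167
  k=2: S(2,-2) = 19.6445; S(2,-1) = 22.1123; S(2,+0) = 24.8900; S(2,+1) = 28.0167; S(2,+2) = 31.5361
  k=3: S(3,-3) = 17.4522; S(3,-2) = 19.6445; S(3,-1) = 22.1123; S(3,+0) = 24.8900; S(3,+1) = 28.0167; S(3,+2) = 31.5361; S(3,+3) = 35.4976
Terminal payoffs V(N, j) = max(S_T - K, 0):
  V(3,-3) = 0.000000; V(3,-2) = 0.000000; V(3,-1) = 0.000000; V(3,+0) = 0.000000; V(3,+1) = 2.936658; V(3,+2) = 6.456083; V(3,+3) = 10.417615
Backward induction: V(k, j) = exp(-r*dt) * [p_u * V(k+1, j+1) + p_m * V(k+1, j) + p_d * V(k+1, j-1)]
  V(2,-2) = exp(-r*dt) * [p_u*0.000000 + p_m*0.000000 + p_d*0.000000] = 0.000000
  V(2,-1) = exp(-r*dt) * [p_u*0.000000 + p_m*0.000000 + p_d*0.000000] = 0.000000
  V(2,+0) = exp(-r*dt) * [p_u*2.936658 + p_m*0.000000 + p_d*0.000000] = 0.463656
  V(2,+1) = exp(-r*dt) * [p_u*6.456083 + p_m*2.936658 + p_d*0.000000] = 2.974486
  V(2,+2) = exp(-r*dt) * [p_u*10.417615 + p_m*6.456083 + p_d*2.936658] = 6.457040
  V(1,-1) = exp(-r*dt) * [p_u*0.463656 + p_m*0.000000 + p_d*0.000000] = 0.073205
  V(1,+0) = exp(-r*dt) * [p_u*2.974486 + p_m*0.463656 + p_d*0.000000] = 0.778321
  V(1,+1) = exp(-r*dt) * [p_u*6.457040 + p_m*2.974486 + p_d*0.463656] = 3.080965
  V(0,+0) = exp(-r*dt) * [p_u*3.080965 + p_m*0.778321 + p_d*0.073205] = 1.017440


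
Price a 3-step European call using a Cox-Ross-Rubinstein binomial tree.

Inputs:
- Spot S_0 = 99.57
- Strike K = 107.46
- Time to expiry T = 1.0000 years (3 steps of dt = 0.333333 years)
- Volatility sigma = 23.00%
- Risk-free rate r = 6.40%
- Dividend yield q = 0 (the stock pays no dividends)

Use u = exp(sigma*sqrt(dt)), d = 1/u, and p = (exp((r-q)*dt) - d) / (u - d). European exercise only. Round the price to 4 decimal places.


dt = T/N = 0.333333
u = exp(sigma*sqrt(dt)) = 1.142011; d = 1/u = 0.875648
p = (exp((r-q)*dt) - d) / (u - d) = 0.547803
Discount per step: exp(-r*dt) = 0.978893
Stock lattice S(k, i) with i counting down-moves:
  k=0: S(0,0) = 99.5700
  k=1: S(1,0) = 113.7100; S(1,1) = 87.1883
  k=2: S(2,0) = 129.8581; S(2,1) = 99.5700; S(2,2) = 76.3463
  k=3: S(3,0) = 148.2993; S(3,1) = 113.7100; S(3,2) = 87.1883; S(3,3) = 66.8525
Terminal payoffs V(N, i) = max(S_T - K, 0):
  V(3,0) = 40.839311; V(3,1) = 6.250015; V(3,2) = 0.000000; V(3,3) = 0.000000
Backward induction: V(k, i) = exp(-r*dt) * [p * V(k+1, i) + (1-p) * V(k+1, i+1)].
  V(2,0) = exp(-r*dt) * [p*40.839311 + (1-p)*6.250015] = 24.666264
  V(2,1) = exp(-r*dt) * [p*6.250015 + (1-p)*0.000000] = 3.351509
  V(2,2) = exp(-r*dt) * [p*0.000000 + (1-p)*0.000000] = 0.000000
  V(1,0) = exp(-r*dt) * [p*24.666264 + (1-p)*3.351509] = 14.710596
  V(1,1) = exp(-r*dt) * [p*3.351509 + (1-p)*0.000000] = 1.797214
  V(0,0) = exp(-r*dt) * [p*14.710596 + (1-p)*1.797214] = 8.683954

Answer: Price = V(0,0) = 8.6840


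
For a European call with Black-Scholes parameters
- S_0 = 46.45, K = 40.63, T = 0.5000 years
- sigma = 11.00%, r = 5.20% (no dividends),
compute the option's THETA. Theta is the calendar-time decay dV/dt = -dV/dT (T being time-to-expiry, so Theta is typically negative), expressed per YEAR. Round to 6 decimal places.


d1 = 2.0942542921; d2 = 2.0164725461
phi(d1) = 0.0445167813; exp(-qT) = 1.0000000000; exp(-rT) = 0.9743350896
Theta = -S*exp(-qT)*phi(d1)*sigma/(2*sqrt(T)) - r*K*exp(-rT)*N(d2) + q*S*exp(-qT)*N(d1)
N(d1) = 0.9818813332; N(d2) = 0.9781247069; sqrt(T) = 0.7071067812
Term 1 = -46.4500 * 1.0000000000 * 0.0445167813 * 0.1100 / (2 * 0.7071067812) = -0.1608374436
Term 2 = -0.0520 * 40.6300 * 0.9743350896 * 0.9781247069 = -2.0135051211
Term 3 = 0 (no dividend yield, q = 0)
Theta = -0.1608374436 + (-2.0135051211) + (0.0000000000) = -2.174343

Answer: Theta = -2.174343


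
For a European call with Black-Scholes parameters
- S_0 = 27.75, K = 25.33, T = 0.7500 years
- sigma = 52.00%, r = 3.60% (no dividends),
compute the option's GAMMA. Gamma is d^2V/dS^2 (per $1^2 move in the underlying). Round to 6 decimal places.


d1 = 0.4877419016; d2 = 0.0374086916
phi(d1) = 0.3542031663; exp(-qT) = 1.0000000000; exp(-rT) = 0.9733612415
Gamma = exp(-qT) * phi(d1) / (S * sigma * sqrt(T)) = 1.0000000000 * 0.3542031663 / (27.7500 * 0.5200 * 0.8660254038) = 0.028344

Answer: Gamma = 0.028344


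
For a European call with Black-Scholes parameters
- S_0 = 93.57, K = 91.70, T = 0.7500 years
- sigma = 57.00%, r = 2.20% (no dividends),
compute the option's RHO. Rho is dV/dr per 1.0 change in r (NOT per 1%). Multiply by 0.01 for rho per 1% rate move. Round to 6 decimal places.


d1 = 0.3211383046; d2 = -0.1724961756
phi(d1) = 0.3788922411; exp(-qT) = 1.0000000000; exp(-rT) = 0.9836353794
N(d2) = 0.4315237339
Rho = K*T*exp(-rT)*N(d2) = 91.7000 * 0.7500 * 0.9836353794 * 0.4315237339 = 29.192375

Answer: Rho = 29.192375


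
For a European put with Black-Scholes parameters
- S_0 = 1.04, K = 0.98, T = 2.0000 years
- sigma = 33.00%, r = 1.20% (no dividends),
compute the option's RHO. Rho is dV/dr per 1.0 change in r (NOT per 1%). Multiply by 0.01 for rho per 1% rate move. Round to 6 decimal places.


Answer: Rho = -0.998412

Derivation:
d1 = 0.4121005903; d2 = -0.0545898853
phi(d1) = 0.3664651021; exp(-qT) = 1.0000000000; exp(-rT) = 0.9762857098
N(-d2) = 0.5217674014
Rho = -K*T*exp(-rT)*N(-d2) = -0.9800 * 2.0000 * 0.9762857098 * 0.5217674014 = -0.998412


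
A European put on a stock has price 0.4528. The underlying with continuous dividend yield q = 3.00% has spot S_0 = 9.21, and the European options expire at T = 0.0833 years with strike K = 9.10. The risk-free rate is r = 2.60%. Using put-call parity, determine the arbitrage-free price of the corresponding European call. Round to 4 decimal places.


Put-call parity: C - P = S_0 * exp(-qT) - K * exp(-rT).
S_0 * exp(-qT) = 9.2100 * 0.99750412 = 9.18701294
K * exp(-rT) = 9.1000 * 0.99783654 = 9.08031255
C = P + S*exp(-qT) - K*exp(-rT)
C = 0.4528 + 9.18701294 - 9.08031255 = 0.5595

Answer: Call price = 0.5595


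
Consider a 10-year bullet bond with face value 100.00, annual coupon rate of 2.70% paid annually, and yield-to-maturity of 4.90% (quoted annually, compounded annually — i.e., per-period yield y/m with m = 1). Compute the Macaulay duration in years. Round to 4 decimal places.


Coupon per period c = face * coupon_rate / m = 2.700000
Periods per year m = 1; per-period yield y/m = 0.049000
Number of cashflows N = 10
Cashflows (t years, CF_t, discount factor 1/(1+y/m)^(m*t), PV):
  t = 1.0000: CF_t = 2.700000, DF = 0.953289, PV = 2.573880
  t = 2.0000: CF_t = 2.700000, DF = 0.908760, PV = 2.453651
  t = 3.0000: CF_t = 2.700000, DF = 0.866310, PV = 2.339038
  t = 4.0000: CF_t = 2.700000, DF = 0.825844, PV = 2.229779
  t = 5.0000: CF_t = 2.700000, DF = 0.787268, PV = 2.125623
  t = 6.0000: CF_t = 2.700000, DF = 0.750494, PV = 2.026333
  t = 7.0000: CF_t = 2.700000, DF = 0.715437, PV = 1.931681
  t = 8.0000: CF_t = 2.700000, DF = 0.682018, PV = 1.841450
  t = 9.0000: CF_t = 2.700000, DF = 0.650161, PV = 1.755433
  t = 10.0000: CF_t = 102.700000, DF = 0.619791, PV = 63.652514
Price P = sum_t PV_t = 82.929382
Macaulay numerator sum_t t * PV_t:
  t * PV_t at t = 1.0000: 2.573880
  t * PV_t at t = 2.0000: 4.907302
  t * PV_t at t = 3.0000: 7.017114
  t * PV_t at t = 4.0000: 8.919116
  t * PV_t at t = 5.0000: 10.628117
  t * PV_t at t = 6.0000: 12.157998
  t * PV_t at t = 7.0000: 13.521765
  t * PV_t at t = 8.0000: 14.731598
  t * PV_t at t = 9.0000: 15.798901
  t * PV_t at t = 10.0000: 636.525141
Macaulay duration D = (sum_t t * PV_t) / P = 726.780932 / 82.929382 = 8.763853

Answer: Macaulay duration = 8.7639 years


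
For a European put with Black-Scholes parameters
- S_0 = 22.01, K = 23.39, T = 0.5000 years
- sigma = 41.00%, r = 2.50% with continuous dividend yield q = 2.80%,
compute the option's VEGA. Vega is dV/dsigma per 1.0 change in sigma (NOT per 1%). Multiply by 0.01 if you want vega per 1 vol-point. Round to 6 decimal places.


Answer: Vega = 6.107616

Derivation:
d1 = -0.0699748906; d2 = -0.3598886709
phi(d1) = 0.3979667675; exp(-qT) = 0.9860975443; exp(-rT) = 0.9875778005
Vega = S * exp(-qT) * phi(d1) * sqrt(T) = 22.0100 * 0.9860975443 * 0.3979667675 * 0.7071067812 = 6.107616


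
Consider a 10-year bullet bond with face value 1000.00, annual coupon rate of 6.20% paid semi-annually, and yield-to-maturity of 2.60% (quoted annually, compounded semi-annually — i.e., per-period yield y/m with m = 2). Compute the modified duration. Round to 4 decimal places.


Answer: Modified duration = 7.8488

Derivation:
Coupon per period c = face * coupon_rate / m = 31.000000
Periods per year m = 2; per-period yield y/m = 0.013000
Number of cashflows N = 20
Cashflows (t years, CF_t, discount factor 1/(1+y/m)^(m*t), PV):
  t = 0.5000: CF_t = 31.000000, DF = 0.987167, PV = 30.602172
  t = 1.0000: CF_t = 31.000000, DF = 0.974498, PV = 30.209449
  t = 1.5000: CF_t = 31.000000, DF = 0.961992, PV = 29.821766
  t = 2.0000: CF_t = 31.000000, DF = 0.949647, PV = 29.439058
  t = 2.5000: CF_t = 31.000000, DF = 0.937460, PV = 29.061262
  t = 3.0000: CF_t = 31.000000, DF = 0.925429, PV = 28.688314
  t = 3.5000: CF_t = 31.000000, DF = 0.913553, PV = 28.320152
  t = 4.0000: CF_t = 31.000000, DF = 0.901829, PV = 27.956714
  t = 4.5000: CF_t = 31.000000, DF = 0.890256, PV = 27.597941
  t = 5.0000: CF_t = 31.000000, DF = 0.878831, PV = 27.243772
  t = 5.5000: CF_t = 31.000000, DF = 0.867553, PV = 26.894148
  t = 6.0000: CF_t = 31.000000, DF = 0.856420, PV = 26.549011
  t = 6.5000: CF_t = 31.000000, DF = 0.845429, PV = 26.208303
  t = 7.0000: CF_t = 31.000000, DF = 0.834580, PV = 25.871968
  t = 7.5000: CF_t = 31.000000, DF = 0.823869, PV = 25.539948
  t = 8.0000: CF_t = 31.000000, DF = 0.813296, PV = 25.212190
  t = 8.5000: CF_t = 31.000000, DF = 0.802859, PV = 24.888638
  t = 9.0000: CF_t = 31.000000, DF = 0.792556, PV = 24.569237
  t = 9.5000: CF_t = 31.000000, DF = 0.782385, PV = 24.253936
  t = 10.0000: CF_t = 1031.000000, DF = 0.772345, PV = 796.287243
Price P = sum_t PV_t = 1315.215223
First compute Macaulay numerator sum_t t * PV_t:
  t * PV_t at t = 0.5000: 15.301086
  t * PV_t at t = 1.0000: 30.209449
  t * PV_t at t = 1.5000: 44.732649
  t * PV_t at t = 2.0000: 58.878116
  t * PV_t at t = 2.5000: 72.653155
  t * PV_t at t = 3.0000: 86.064941
  t * PV_t at t = 3.5000: 99.120531
  t * PV_t at t = 4.0000: 111.826858
  t * PV_t at t = 4.5000: 124.190736
  t * PV_t at t = 5.0000: 136.218861
  t * PV_t at t = 5.5000: 147.917815
  t * PV_t at t = 6.0000: 159.294067
  t * PV_t at t = 6.5000: 170.353971
  t * PV_t at t = 7.0000: 181.103773
  t * PV_t at t = 7.5000: 191.549612
  t * PV_t at t = 8.0000: 201.697518
  t * PV_t at t = 8.5000: 211.553419
  t * PV_t at t = 9.0000: 221.123137
  t * PV_t at t = 9.5000: 230.412395
  t * PV_t at t = 10.0000: 7962.872429
Macaulay duration D = 10457.074518 / 1315.215223 = 7.950847
Modified duration = D / (1 + y/m) = 7.950847 / (1 + 0.013000) = 7.848812


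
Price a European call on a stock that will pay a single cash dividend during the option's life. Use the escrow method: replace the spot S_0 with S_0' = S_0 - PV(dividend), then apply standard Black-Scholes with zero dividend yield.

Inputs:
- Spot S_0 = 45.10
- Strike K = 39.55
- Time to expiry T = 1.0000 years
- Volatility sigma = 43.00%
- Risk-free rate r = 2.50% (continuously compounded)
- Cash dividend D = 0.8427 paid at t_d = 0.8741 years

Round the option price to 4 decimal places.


PV(D) = D * exp(-r * t_d) = 0.8427 * 0.97838454 = 0.82448465
S_0' = S_0 - PV(D) = 45.1000 - 0.82448465 = 44.27551535
d1 = (ln(S_0'/K) + (r + sigma^2/2)*T) / (sigma*sqrt(T)) = 0.53561891
d2 = d1 - sigma*sqrt(T) = 0.10561891
exp(-rT) = 0.97530991
N(d1) = 0.70388902; N(d2) = 0.54205764
C = S_0' * N(d1) - K * exp(-rT) * N(d2) = 44.27551535 * 0.70388902 - 39.5500 * 0.97530991 * 0.54205764 = 10.2560

Answer: Price = 10.2560


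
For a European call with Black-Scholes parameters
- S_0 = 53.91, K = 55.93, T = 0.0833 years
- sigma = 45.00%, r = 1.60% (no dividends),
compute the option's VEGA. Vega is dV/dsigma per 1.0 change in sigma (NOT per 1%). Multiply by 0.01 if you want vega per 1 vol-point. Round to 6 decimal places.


Answer: Vega = 6.074421

Derivation:
d1 = -0.2080262270; d2 = -0.3379040542
phi(d1) = 0.3904029029; exp(-qT) = 1.0000000000; exp(-rT) = 0.9986680878
Vega = S * exp(-qT) * phi(d1) * sqrt(T) = 53.9100 * 1.0000000000 * 0.3904029029 * 0.2886173938 = 6.074421


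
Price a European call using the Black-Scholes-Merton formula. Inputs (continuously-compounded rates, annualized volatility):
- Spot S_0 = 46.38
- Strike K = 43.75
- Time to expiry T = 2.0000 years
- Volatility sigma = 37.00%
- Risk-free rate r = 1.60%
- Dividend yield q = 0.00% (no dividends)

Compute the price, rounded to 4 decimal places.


d1 = (ln(S/K) + (r - q + 0.5*sigma^2) * T) / (sigma * sqrt(T)) = 0.43434840
d2 = d1 - sigma * sqrt(T) = -0.08891061
exp(-rT) = 0.96850658; exp(-qT) = 1.00000000
C = S_0 * exp(-qT) * N(d1) - K * exp(-rT) * N(d2)
N(d1) = 0.66798227; N(d2) = 0.46457647
C = 46.3800 * 1.00000000 * 0.66798227 - 43.7500 * 0.96850658 * 0.46457647 = 11.2959

Answer: Price = 11.2959
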